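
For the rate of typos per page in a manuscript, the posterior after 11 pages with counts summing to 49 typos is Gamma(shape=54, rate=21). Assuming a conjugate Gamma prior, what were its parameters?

Gamma(shape=5, rate=10)

A Gamma(α, β) prior (rate parametrization) on a Poisson rate with n observations summing to S gives posterior Gamma(α+S, β+n).
So α = 54 − 49 = 5 and β = 21 − 11 = 10.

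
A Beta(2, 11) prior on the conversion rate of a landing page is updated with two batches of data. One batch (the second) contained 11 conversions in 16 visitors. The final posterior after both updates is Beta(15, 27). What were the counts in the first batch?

Because Beta–binomial updating is additive in the counts, the combined data contributed (α_post−α_prior, β_post−β_prior) successes and failures.
Total across both batches: 15−2=13 conversions, 27−11=16 bounces.
Subtract the second batch: 13−11=2 conversions and 16−5=11 bounces.

2 conversions and 11 bounces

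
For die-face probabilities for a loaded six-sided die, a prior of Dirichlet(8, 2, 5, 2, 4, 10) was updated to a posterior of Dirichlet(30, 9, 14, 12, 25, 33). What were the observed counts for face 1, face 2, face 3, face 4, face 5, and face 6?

For a Dirichlet(α) prior with multinomial counts c, the posterior is Dirichlet(α + c) componentwise.
Counts are posterior − prior componentwise: 30−8=22, 9−2=7, 14−5=9, 12−2=10, 25−4=21, 33−10=23.

counts (22, 7, 9, 10, 21, 23)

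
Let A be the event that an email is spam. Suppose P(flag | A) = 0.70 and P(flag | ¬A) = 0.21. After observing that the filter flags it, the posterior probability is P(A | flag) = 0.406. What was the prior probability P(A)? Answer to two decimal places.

In odds form, posterior odds = prior odds × likelihood ratio, so prior odds = posterior odds ÷ LR.
Posterior odds = 0.406/(1−0.406) = 0.6835. LR = 0.70/0.21 = 3.3333.
Prior odds = 0.6835/3.3333 = 0.2051, so P(A) = 0.2051/(1+0.2051) ≈ 0.17.

P(A) = 0.17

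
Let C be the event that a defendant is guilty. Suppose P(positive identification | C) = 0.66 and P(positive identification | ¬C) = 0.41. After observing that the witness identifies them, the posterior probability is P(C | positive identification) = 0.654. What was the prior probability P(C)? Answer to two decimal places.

In odds form, posterior odds = prior odds × likelihood ratio, so prior odds = posterior odds ÷ LR.
Posterior odds = 0.654/(1−0.654) = 1.8902. LR = 0.66/0.41 = 1.6098.
Prior odds = 1.8902/1.6098 = 1.1742, so P(C) = 1.1742/(1+1.1742) ≈ 0.54.

P(C) = 0.54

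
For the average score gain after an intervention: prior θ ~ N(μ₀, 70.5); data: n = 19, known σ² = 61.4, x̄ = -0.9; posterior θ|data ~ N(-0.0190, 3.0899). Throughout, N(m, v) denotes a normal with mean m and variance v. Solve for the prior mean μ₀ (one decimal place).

The posterior mean is a precision-weighted average: μ_n = (τ₀μ₀ + τ_data·x̄)/(τ₀+τ_data), with τ₀=1/σ₀² and τ_data=n/σ².
Here τ₀ = 1/70.5 = 0.014184 and τ_data = 19/61.4 = 0.309446, so τ_n = 0.323630.
Rearranging for μ₀: μ₀ = (μ_n·τ_n − τ_data·x̄)/τ₀ = (-0.0190·0.323630 − 0.309446·-0.9) / 0.014184 = 0.272352/0.014184 ≈ 19.2.

μ₀ = 19.2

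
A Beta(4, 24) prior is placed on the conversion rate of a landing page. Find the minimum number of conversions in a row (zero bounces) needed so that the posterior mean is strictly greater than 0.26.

k = 5

After k conversions and 0 bounces the posterior is Beta(4+k, 24), with mean (4+k)/(4+24+k).
Set (4+k)/(28+k) > 0.26 and solve: k > (0.26·28 − 4)/(1 − 0.26) = 4.432.
The smallest integer exceeding 4.432 is 5.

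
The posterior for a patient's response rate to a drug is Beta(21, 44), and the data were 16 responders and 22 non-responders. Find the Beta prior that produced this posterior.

Beta(5, 22)

A Beta(a, b) prior with s successes and f failures in binomial data gives a Beta(a+s, b+f) posterior.
Subtract the data counts: 21−16=5, 44−22=22.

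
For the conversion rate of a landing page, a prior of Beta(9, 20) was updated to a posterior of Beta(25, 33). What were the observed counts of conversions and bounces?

Beta is conjugate to the binomial likelihood: posterior = Beta(α+s, β+f).
So s = 25 − 9 = 16 and f = 33 − 20 = 13.

16 conversions and 13 bounces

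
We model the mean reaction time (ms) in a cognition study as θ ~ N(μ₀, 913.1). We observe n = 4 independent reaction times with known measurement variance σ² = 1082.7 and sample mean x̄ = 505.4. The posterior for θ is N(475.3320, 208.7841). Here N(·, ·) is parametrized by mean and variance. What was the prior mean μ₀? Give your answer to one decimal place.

With known observation variance, the Normal–Normal posterior has precision τ_n = τ₀ + n/σ² and mean μ_n = (τ₀μ₀ + (n/σ²)x̄)/τ_n.
Here τ₀ = 1/913.1 = 0.001095 and τ_data = 4/1082.7 = 0.003694, so τ_n = 0.004789.
Rearranging for μ₀: μ₀ = (μ_n·τ_n − τ_data·x̄)/τ₀ = (475.3320·0.004789 − 0.003694·505.4) / 0.001095 = 0.409417/0.001095 ≈ 373.9.

μ₀ = 373.9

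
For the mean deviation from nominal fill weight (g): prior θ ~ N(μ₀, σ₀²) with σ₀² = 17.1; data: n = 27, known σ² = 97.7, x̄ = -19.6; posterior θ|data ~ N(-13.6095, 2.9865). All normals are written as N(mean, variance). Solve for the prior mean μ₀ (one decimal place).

μ₀ = 14.7

The posterior mean is a precision-weighted average: μ_n = (τ₀μ₀ + τ_data·x̄)/(τ₀+τ_data), with τ₀=1/σ₀² and τ_data=n/σ².
Here τ₀ = 1/17.1 = 0.058480 and τ_data = 27/97.7 = 0.276356, so τ_n = 0.334836.
Rearranging for μ₀: μ₀ = (μ_n·τ_n − τ_data·x̄)/τ₀ = (-13.6095·0.334836 − 0.276356·-19.6) / 0.058480 = 0.859627/0.058480 ≈ 14.7.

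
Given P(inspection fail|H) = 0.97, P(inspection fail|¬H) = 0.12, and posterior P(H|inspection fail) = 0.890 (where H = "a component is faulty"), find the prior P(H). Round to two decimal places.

P(H) = 0.50

In odds form, posterior odds = prior odds × likelihood ratio, so prior odds = posterior odds ÷ LR.
Posterior odds = 0.890/(1−0.890) = 8.0909. LR = 0.97/0.12 = 8.0833.
Prior odds = 8.0909/8.0833 = 1.0009, so P(H) = 1.0009/(1+1.0009) ≈ 0.50.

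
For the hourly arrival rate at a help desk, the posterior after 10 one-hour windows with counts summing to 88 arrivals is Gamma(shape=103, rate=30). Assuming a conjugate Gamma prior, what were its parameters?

Gamma(shape=15, rate=20)

A Gamma(α, β) prior (rate parametrization) on a Poisson rate with n observations summing to S gives posterior Gamma(α+S, β+n).
So α = 103 − 88 = 15 and β = 30 − 10 = 20.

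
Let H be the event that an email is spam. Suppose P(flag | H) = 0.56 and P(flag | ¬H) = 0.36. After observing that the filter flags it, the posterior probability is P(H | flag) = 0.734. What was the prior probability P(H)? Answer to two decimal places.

In odds form, posterior odds = prior odds × likelihood ratio, so prior odds = posterior odds ÷ LR.
Posterior odds = 0.734/(1−0.734) = 2.7594. LR = 0.56/0.36 = 1.5556.
Prior odds = 2.7594/1.5556 = 1.7738, so P(H) = 1.7738/(1+1.7738) ≈ 0.64.

P(H) = 0.64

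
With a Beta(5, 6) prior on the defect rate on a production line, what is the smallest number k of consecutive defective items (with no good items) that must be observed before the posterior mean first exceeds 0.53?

k = 2

After k defective items and 0 good items the posterior is Beta(5+k, 6), with mean (5+k)/(5+6+k).
Set (5+k)/(11+k) > 0.53 and solve: k > (0.53·11 − 5)/(1 − 0.53) = 1.766.
The smallest integer exceeding 1.766 is 2, and checking k=2: (7)/(13) = 0.5385 > 0.53.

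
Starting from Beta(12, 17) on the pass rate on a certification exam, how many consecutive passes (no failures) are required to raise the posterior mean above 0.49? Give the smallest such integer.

After k passes and 0 failures the posterior is Beta(12+k, 17), with mean (12+k)/(12+17+k).
Set (12+k)/(29+k) > 0.49 and solve: k > (0.49·29 − 12)/(1 − 0.49) = 4.333.
The smallest integer exceeding 4.333 is 5.

k = 5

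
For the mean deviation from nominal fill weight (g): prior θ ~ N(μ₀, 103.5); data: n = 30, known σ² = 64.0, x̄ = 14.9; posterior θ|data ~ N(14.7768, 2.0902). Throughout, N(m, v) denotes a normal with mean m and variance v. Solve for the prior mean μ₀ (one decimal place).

With known observation variance, the Normal–Normal posterior has precision τ_n = τ₀ + n/σ² and mean μ_n = (τ₀μ₀ + (n/σ²)x̄)/τ_n.
Here τ₀ = 1/103.5 = 0.009662 and τ_data = 30/64.0 = 0.468750, so τ_n = 0.478412.
Rearranging for μ₀: μ₀ = (μ_n·τ_n − τ_data·x̄)/τ₀ = (14.7768·0.478412 − 0.468750·14.9) / 0.009662 = 0.085023/0.009662 ≈ 8.8.

μ₀ = 8.8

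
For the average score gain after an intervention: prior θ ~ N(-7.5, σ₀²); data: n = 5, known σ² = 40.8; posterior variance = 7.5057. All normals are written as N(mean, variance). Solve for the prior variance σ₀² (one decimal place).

For the Normal–Normal model with known σ², precisions add: τ_n = τ₀ + n/σ².
So 1/σ₀² = 1/7.5057 − 5/40.8 = 0.133232 − 0.122549 = 0.010683.
Hence σ₀² = 1/0.010683 ≈ 93.6.

σ₀² = 93.6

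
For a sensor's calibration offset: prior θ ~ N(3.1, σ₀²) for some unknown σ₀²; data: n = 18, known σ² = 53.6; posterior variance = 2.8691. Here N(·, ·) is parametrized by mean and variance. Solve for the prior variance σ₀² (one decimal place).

σ₀² = 78.6

Posterior precision equals prior precision plus data precision: 1/σ_n² = 1/σ₀² + n/σ².
So 1/σ₀² = 1/2.8691 − 18/53.6 = 0.348541 − 0.335821 = 0.012720.
Hence σ₀² = 1/0.012720 ≈ 78.6.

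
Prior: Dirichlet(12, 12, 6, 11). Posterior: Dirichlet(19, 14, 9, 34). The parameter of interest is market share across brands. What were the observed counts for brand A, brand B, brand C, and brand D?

counts (7, 2, 3, 23)

For a Dirichlet(α) prior with multinomial counts c, the posterior is Dirichlet(α + c) componentwise.
Counts are posterior − prior componentwise: 19−12=7, 14−12=2, 9−6=3, 34−11=23.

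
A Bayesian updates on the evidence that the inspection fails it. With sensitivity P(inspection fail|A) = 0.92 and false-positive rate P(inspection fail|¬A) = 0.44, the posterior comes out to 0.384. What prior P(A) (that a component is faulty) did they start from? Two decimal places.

In odds form, posterior odds = prior odds × likelihood ratio, so prior odds = posterior odds ÷ LR.
Posterior odds = 0.384/(1−0.384) = 0.6234. LR = 0.92/0.44 = 2.0909.
Prior odds = 0.6234/2.0909 = 0.2981, so P(A) = 0.2981/(1+0.2981) ≈ 0.23.

P(A) = 0.23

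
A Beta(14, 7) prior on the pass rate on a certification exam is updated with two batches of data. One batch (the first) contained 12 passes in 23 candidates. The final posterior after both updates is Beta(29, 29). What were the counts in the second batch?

3 passes and 11 failures

Because Beta–binomial updating is additive in the counts, the combined data contributed (α_post−α_prior, β_post−β_prior) successes and failures.
Total across both batches: 29−14=15 passes, 29−7=22 failures.
Subtract the first batch: 15−12=3 passes and 22−11=11 failures.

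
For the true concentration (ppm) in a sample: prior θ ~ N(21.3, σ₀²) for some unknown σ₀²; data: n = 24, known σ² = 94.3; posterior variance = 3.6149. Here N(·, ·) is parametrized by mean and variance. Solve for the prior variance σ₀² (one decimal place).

For the Normal–Normal model with known σ², precisions add: τ_n = τ₀ + n/σ².
So 1/σ₀² = 1/3.6149 − 24/94.3 = 0.276633 − 0.254507 = 0.022126.
Hence σ₀² = 1/0.022126 ≈ 45.2.

σ₀² = 45.2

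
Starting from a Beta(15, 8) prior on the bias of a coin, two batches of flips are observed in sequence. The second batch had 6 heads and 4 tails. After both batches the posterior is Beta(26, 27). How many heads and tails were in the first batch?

5 heads and 15 tails

Because Beta–binomial updating is additive in the counts, the combined data contributed (α_post−α_prior, β_post−β_prior) successes and failures.
Total across both batches: 26−15=11 heads, 27−8=19 tails.
Subtract the second batch: 11−6=5 heads and 19−4=15 tails.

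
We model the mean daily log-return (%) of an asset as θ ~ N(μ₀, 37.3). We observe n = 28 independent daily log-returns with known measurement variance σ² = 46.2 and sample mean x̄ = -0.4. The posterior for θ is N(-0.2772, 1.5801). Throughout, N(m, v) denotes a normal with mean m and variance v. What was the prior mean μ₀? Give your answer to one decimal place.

With known observation variance, the Normal–Normal posterior has precision τ_n = τ₀ + n/σ² and mean μ_n = (τ₀μ₀ + (n/σ²)x̄)/τ_n.
Here τ₀ = 1/37.3 = 0.026810 and τ_data = 28/46.2 = 0.606061, so τ_n = 0.632871.
Rearranging for μ₀: μ₀ = (μ_n·τ_n − τ_data·x̄)/τ₀ = (-0.2772·0.632871 − 0.606061·-0.4) / 0.026810 = 0.066993/0.026810 ≈ 2.5.

μ₀ = 2.5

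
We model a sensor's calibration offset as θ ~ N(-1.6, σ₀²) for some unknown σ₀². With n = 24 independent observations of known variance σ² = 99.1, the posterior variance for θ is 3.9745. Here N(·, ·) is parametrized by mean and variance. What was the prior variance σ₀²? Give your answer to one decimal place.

Posterior precision equals prior precision plus data precision: 1/σ_n² = 1/σ₀² + n/σ².
So 1/σ₀² = 1/3.9745 − 24/99.1 = 0.251604 − 0.242180 = 0.009424.
Hence σ₀² = 1/0.009424 ≈ 106.1.

σ₀² = 106.1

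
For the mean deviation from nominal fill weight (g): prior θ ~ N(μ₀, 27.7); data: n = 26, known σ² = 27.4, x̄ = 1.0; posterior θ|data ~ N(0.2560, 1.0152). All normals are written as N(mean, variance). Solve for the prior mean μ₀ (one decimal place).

μ₀ = -19.3

With known observation variance, the Normal–Normal posterior has precision τ_n = τ₀ + n/σ² and mean μ_n = (τ₀μ₀ + (n/σ²)x̄)/τ_n.
Here τ₀ = 1/27.7 = 0.036101 and τ_data = 26/27.4 = 0.948905, so τ_n = 0.985006.
Rearranging for μ₀: μ₀ = (μ_n·τ_n − τ_data·x̄)/τ₀ = (0.2560·0.985006 − 0.948905·1.0) / 0.036101 = -0.696743/0.036101 ≈ -19.3.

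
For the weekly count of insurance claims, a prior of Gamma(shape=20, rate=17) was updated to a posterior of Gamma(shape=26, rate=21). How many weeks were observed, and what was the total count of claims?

A Gamma(α, β) prior (rate parametrization) on a Poisson rate with n observations summing to S gives posterior Gamma(α+S, β+n).
Matching: Σxᵢ = 26 − 20 = 6 and n = 21 − 17 = 4.

n = 4 weeks with total 6 claims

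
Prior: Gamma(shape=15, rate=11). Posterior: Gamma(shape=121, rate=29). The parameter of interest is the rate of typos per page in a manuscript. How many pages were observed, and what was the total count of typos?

n = 18 pages with total 106 typos

Gamma–Poisson conjugacy: posterior shape = α + Σxᵢ, posterior rate = β + n.
Matching: Σxᵢ = 121 − 15 = 106 and n = 29 − 11 = 18.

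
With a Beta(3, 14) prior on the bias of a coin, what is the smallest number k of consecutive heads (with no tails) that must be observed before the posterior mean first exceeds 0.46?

k = 9

After k heads and 0 tails the posterior is Beta(3+k, 14), with mean (3+k)/(3+14+k).
Set (3+k)/(17+k) > 0.46 and solve: k > (0.46·17 − 3)/(1 − 0.46) = 8.926.
The smallest integer exceeding 8.926 is 9.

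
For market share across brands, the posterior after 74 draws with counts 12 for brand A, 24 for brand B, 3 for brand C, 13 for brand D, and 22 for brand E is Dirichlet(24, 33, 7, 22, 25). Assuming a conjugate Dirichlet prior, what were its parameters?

Dirichlet(12, 9, 4, 9, 3)

For a Dirichlet(α) prior with multinomial counts c, the posterior is Dirichlet(α + c) componentwise.
Subtract each count from the matching posterior parameter: 24−12=12, 33−24=9, 7−3=4, 22−13=9, 25−22=3.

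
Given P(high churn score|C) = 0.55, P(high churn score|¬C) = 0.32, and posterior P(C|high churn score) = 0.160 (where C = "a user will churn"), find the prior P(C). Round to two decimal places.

P(C) = 0.10

In odds form, posterior odds = prior odds × likelihood ratio, so prior odds = posterior odds ÷ LR.
Posterior odds = 0.160/(1−0.160) = 0.1905. LR = 0.55/0.32 = 1.7188.
Prior odds = 0.1905/1.7188 = 0.1108, so P(C) = 0.1108/(1+0.1108) ≈ 0.10.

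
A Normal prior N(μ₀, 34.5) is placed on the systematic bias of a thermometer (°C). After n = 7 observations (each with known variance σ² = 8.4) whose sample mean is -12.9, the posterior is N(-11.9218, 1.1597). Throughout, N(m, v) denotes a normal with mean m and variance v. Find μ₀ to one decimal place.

μ₀ = 16.2

With known observation variance, the Normal–Normal posterior has precision τ_n = τ₀ + n/σ² and mean μ_n = (τ₀μ₀ + (n/σ²)x̄)/τ_n.
Here τ₀ = 1/34.5 = 0.028986 and τ_data = 7/8.4 = 0.833333, so τ_n = 0.862319.
Rearranging for μ₀: μ₀ = (μ_n·τ_n − τ_data·x̄)/τ₀ = (-11.9218·0.862319 − 0.833333·-12.9) / 0.028986 = 0.469601/0.028986 ≈ 16.2.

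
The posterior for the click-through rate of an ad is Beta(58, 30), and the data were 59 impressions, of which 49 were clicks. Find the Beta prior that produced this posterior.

Beta(9, 20)

Beta is conjugate to the binomial likelihood: posterior = Beta(α+s, β+f).
So α = 58 − 49 = 9 and β = 30 − 10 = 20.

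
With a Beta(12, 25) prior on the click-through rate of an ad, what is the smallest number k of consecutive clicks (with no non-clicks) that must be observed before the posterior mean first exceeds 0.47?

After k clicks and 0 non-clicks the posterior is Beta(12+k, 25), with mean (12+k)/(12+25+k).
Set (12+k)/(37+k) > 0.47 and solve: k > (0.47·37 − 12)/(1 − 0.47) = 10.170.
The smallest integer exceeding 10.170 is 11.

k = 11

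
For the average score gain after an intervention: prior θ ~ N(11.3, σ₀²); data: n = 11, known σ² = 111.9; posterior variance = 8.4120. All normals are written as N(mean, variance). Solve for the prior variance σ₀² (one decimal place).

Posterior precision equals prior precision plus data precision: 1/σ_n² = 1/σ₀² + n/σ².
So 1/σ₀² = 1/8.4120 − 11/111.9 = 0.118878 − 0.098302 = 0.020576.
Hence σ₀² = 1/0.020576 ≈ 48.6.

σ₀² = 48.6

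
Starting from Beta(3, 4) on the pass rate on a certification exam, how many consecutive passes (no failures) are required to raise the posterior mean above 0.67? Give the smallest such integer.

k = 6

After k passes and 0 failures the posterior is Beta(3+k, 4), with mean (3+k)/(3+4+k).
Set (3+k)/(7+k) > 0.67 and solve: k > (0.67·7 − 3)/(1 − 0.67) = 5.121.
The smallest integer exceeding 5.121 is 6.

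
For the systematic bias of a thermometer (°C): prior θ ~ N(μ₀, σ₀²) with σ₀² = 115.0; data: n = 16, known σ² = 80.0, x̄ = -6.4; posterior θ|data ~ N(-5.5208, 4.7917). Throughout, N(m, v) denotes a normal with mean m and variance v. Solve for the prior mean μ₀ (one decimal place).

μ₀ = 14.7

The posterior mean is a precision-weighted average: μ_n = (τ₀μ₀ + τ_data·x̄)/(τ₀+τ_data), with τ₀=1/σ₀² and τ_data=n/σ².
Here τ₀ = 1/115.0 = 0.008696 and τ_data = 16/80.0 = 0.200000, so τ_n = 0.208696.
Rearranging for μ₀: μ₀ = (μ_n·τ_n − τ_data·x̄)/τ₀ = (-5.5208·0.208696 − 0.200000·-6.4) / 0.008696 = 0.127831/0.008696 ≈ 14.7.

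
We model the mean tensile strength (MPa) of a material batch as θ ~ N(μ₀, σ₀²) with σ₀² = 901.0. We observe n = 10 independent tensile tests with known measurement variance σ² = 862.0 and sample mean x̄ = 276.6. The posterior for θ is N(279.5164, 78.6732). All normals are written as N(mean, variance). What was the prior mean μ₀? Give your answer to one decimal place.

The posterior mean is a precision-weighted average: μ_n = (τ₀μ₀ + τ_data·x̄)/(τ₀+τ_data), with τ₀=1/σ₀² and τ_data=n/σ².
Here τ₀ = 1/901.0 = 0.001110 and τ_data = 10/862.0 = 0.011601, so τ_n = 0.012711.
Rearranging for μ₀: μ₀ = (μ_n·τ_n − τ_data·x̄)/τ₀ = (279.5164·0.012711 − 0.011601·276.6) / 0.001110 = 0.344096/0.001110 ≈ 310.0.

μ₀ = 310.0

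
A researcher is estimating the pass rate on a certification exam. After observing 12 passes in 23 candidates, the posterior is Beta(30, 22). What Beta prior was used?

Under Beta–binomial conjugacy the posterior parameters are (a+s, b+f).
Subtract the data counts: 30−12=18, 22−11=11.

Beta(18, 11)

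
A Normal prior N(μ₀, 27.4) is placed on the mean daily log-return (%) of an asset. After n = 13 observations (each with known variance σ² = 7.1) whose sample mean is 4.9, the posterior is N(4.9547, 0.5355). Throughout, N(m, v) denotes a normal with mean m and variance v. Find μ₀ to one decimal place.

The posterior mean is a precision-weighted average: μ_n = (τ₀μ₀ + τ_data·x̄)/(τ₀+τ_data), with τ₀=1/σ₀² and τ_data=n/σ².
Here τ₀ = 1/27.4 = 0.036496 and τ_data = 13/7.1 = 1.830986, so τ_n = 1.867482.
Rearranging for μ₀: μ₀ = (μ_n·τ_n − τ_data·x̄)/τ₀ = (4.9547·1.867482 − 1.830986·4.9) / 0.036496 = 0.280982/0.036496 ≈ 7.7.

μ₀ = 7.7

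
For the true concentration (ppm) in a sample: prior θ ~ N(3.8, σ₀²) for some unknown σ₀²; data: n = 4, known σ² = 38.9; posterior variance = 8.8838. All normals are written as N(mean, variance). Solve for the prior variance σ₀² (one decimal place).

σ₀² = 102.7

For the Normal–Normal model with known σ², precisions add: τ_n = τ₀ + n/σ².
So 1/σ₀² = 1/8.8838 − 4/38.9 = 0.112564 − 0.102828 = 0.009736.
Hence σ₀² = 1/0.009736 ≈ 102.7.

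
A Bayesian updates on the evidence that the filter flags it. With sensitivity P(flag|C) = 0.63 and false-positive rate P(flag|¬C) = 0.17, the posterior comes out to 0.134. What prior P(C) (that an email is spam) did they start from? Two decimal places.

P(C) = 0.04

Bayes' rule in odds form gives O(C|E) = O(C)·[P(E|C)/P(E|¬C)], hence O(C) = O(C|E)/LR.
Posterior odds = 0.134/(1−0.134) = 0.1547. LR = 0.63/0.17 = 3.7059.
Prior odds = 0.1547/3.7059 = 0.0417, so P(C) = 0.0417/(1+0.0417) ≈ 0.04.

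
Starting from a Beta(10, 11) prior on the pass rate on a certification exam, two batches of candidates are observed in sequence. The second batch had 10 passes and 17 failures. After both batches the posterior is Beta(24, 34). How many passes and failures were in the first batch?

Because Beta–binomial updating is additive in the counts, the combined data contributed (α_post−α_prior, β_post−β_prior) successes and failures.
Total across both batches: 24−10=14 passes, 34−11=23 failures.
Subtract the second batch: 14−10=4 passes and 23−17=6 failures.

4 passes and 6 failures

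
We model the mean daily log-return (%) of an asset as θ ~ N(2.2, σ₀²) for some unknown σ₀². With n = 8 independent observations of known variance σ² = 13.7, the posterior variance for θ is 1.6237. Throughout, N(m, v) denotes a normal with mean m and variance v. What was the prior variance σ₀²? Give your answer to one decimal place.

σ₀² = 31.3

For the Normal–Normal model with known σ², precisions add: τ_n = τ₀ + n/σ².
So 1/σ₀² = 1/1.6237 − 8/13.7 = 0.615877 − 0.583942 = 0.031935.
Hence σ₀² = 1/0.031935 ≈ 31.3.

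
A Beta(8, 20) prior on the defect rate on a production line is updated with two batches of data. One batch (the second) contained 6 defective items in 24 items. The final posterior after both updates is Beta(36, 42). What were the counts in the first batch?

Because Beta–binomial updating is additive in the counts, the combined data contributed (α_post−α_prior, β_post−β_prior) successes and failures.
Total across both batches: 36−8=28 defective items, 42−20=22 good items.
Subtract the second batch: 28−6=22 defective items and 22−18=4 good items.

22 defective items and 4 good items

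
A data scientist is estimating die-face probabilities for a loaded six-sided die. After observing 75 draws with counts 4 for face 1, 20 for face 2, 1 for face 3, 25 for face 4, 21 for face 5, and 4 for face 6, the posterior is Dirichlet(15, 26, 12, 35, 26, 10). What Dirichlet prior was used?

For a Dirichlet(α) prior with multinomial counts c, the posterior is Dirichlet(α + c) componentwise.
Subtract each count from the matching posterior parameter: 15−4=11, 26−20=6, 12−1=11, 35−25=10, 26−21=5, 10−4=6.

Dirichlet(11, 6, 11, 10, 5, 6)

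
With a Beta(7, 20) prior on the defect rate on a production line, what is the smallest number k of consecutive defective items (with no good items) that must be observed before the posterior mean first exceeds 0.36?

k = 5

After k defective items and 0 good items the posterior is Beta(7+k, 20), with mean (7+k)/(7+20+k).
Set (7+k)/(27+k) > 0.36 and solve: k > (0.36·27 − 7)/(1 − 0.36) = 4.250.
The smallest integer exceeding 4.250 is 5.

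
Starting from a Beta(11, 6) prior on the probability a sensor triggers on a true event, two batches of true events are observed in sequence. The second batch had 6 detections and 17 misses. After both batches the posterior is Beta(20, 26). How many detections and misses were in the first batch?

3 detections and 3 misses

Sequential conjugate updates are equivalent to a single update on the pooled data, so total successes = posterior α − prior α and total failures = posterior β − prior β.
Total across both batches: 20−11=9 detections, 26−6=20 misses.
Subtract the second batch: 9−6=3 detections and 20−17=3 misses.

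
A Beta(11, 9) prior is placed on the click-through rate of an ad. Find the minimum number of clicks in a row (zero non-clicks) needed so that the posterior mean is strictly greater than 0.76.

After k clicks and 0 non-clicks the posterior is Beta(11+k, 9), with mean (11+k)/(11+9+k).
Set (11+k)/(20+k) > 0.76 and solve: k > (0.76·20 − 11)/(1 − 0.76) = 17.500.
The smallest integer exceeding 17.500 is 18.

k = 18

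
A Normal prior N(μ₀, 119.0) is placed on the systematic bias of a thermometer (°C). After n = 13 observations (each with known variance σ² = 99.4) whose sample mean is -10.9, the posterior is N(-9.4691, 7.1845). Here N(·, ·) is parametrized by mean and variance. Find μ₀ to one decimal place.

μ₀ = 12.8

With known observation variance, the Normal–Normal posterior has precision τ_n = τ₀ + n/σ² and mean μ_n = (τ₀μ₀ + (n/σ²)x̄)/τ_n.
Here τ₀ = 1/119.0 = 0.008403 and τ_data = 13/99.4 = 0.130785, so τ_n = 0.139188.
Rearranging for μ₀: μ₀ = (μ_n·τ_n − τ_data·x̄)/τ₀ = (-9.4691·0.139188 − 0.130785·-10.9) / 0.008403 = 0.107571/0.008403 ≈ 12.8.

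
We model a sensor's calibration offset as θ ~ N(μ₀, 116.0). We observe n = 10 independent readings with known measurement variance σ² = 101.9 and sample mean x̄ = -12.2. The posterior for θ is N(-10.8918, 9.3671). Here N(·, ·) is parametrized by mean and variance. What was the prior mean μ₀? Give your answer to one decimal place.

With known observation variance, the Normal–Normal posterior has precision τ_n = τ₀ + n/σ² and mean μ_n = (τ₀μ₀ + (n/σ²)x̄)/τ_n.
Here τ₀ = 1/116.0 = 0.008621 and τ_data = 10/101.9 = 0.098135, so τ_n = 0.106756.
Rearranging for μ₀: μ₀ = (μ_n·τ_n − τ_data·x̄)/τ₀ = (-10.8918·0.106756 − 0.098135·-12.2) / 0.008621 = 0.034482/0.008621 ≈ 4.0.

μ₀ = 4.0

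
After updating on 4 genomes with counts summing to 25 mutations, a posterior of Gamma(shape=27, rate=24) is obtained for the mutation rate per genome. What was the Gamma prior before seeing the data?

Gamma–Poisson conjugacy: posterior shape = α + Σxᵢ, posterior rate = β + n.
So α = 27 − 25 = 2 and β = 24 − 4 = 20.

Gamma(shape=2, rate=20)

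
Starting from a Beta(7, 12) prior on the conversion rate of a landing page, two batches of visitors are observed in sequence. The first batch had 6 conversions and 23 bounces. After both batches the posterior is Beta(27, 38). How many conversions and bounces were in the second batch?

14 conversions and 3 bounces

Because Beta–binomial updating is additive in the counts, the combined data contributed (α_post−α_prior, β_post−β_prior) successes and failures.
Total across both batches: 27−7=20 conversions, 38−12=26 bounces.
Subtract the first batch: 20−6=14 conversions and 26−23=3 bounces.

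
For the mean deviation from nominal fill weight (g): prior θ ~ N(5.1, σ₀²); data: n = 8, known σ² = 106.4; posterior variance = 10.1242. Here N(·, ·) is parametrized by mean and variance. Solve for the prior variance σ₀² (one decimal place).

Posterior precision equals prior precision plus data precision: 1/σ_n² = 1/σ₀² + n/σ².
So 1/σ₀² = 1/10.1242 − 8/106.4 = 0.098773 − 0.075188 = 0.023585.
Hence σ₀² = 1/0.023585 ≈ 42.4.

σ₀² = 42.4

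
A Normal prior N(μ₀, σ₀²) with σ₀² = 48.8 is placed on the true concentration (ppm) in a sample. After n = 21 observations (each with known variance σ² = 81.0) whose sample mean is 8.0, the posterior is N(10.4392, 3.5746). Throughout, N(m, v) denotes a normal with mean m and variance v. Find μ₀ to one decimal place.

The posterior mean is a precision-weighted average: μ_n = (τ₀μ₀ + τ_data·x̄)/(τ₀+τ_data), with τ₀=1/σ₀² and τ_data=n/σ².
Here τ₀ = 1/48.8 = 0.020492 and τ_data = 21/81.0 = 0.259259, so τ_n = 0.279751.
Rearranging for μ₀: μ₀ = (μ_n·τ_n − τ_data·x̄)/τ₀ = (10.4392·0.279751 − 0.259259·8.0) / 0.020492 = 0.846305/0.020492 ≈ 41.3.

μ₀ = 41.3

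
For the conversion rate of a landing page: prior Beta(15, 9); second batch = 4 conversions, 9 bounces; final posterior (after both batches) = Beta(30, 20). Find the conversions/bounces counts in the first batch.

Sequential conjugate updates are equivalent to a single update on the pooled data, so total successes = posterior α − prior α and total failures = posterior β − prior β.
Total across both batches: 30−15=15 conversions, 20−9=11 bounces.
Subtract the second batch: 15−4=11 conversions and 11−9=2 bounces.

11 conversions and 2 bounces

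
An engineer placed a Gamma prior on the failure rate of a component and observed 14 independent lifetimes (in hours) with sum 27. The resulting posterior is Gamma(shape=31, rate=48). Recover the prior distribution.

Gamma(shape=17, rate=21)

Gamma–exponential conjugacy: posterior shape = α + n, posterior rate = β + Σtᵢ.
So α = 31 − 14 = 17 and β = 48 − 27 = 21.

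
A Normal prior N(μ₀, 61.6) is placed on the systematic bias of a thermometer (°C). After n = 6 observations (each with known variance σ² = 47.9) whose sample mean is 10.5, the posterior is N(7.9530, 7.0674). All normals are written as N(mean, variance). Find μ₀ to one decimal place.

μ₀ = -11.7

The posterior mean is a precision-weighted average: μ_n = (τ₀μ₀ + τ_data·x̄)/(τ₀+τ_data), with τ₀=1/σ₀² and τ_data=n/σ².
Here τ₀ = 1/61.6 = 0.016234 and τ_data = 6/47.9 = 0.125261, so τ_n = 0.141495.
Rearranging for μ₀: μ₀ = (μ_n·τ_n − τ_data·x̄)/τ₀ = (7.9530·0.141495 − 0.125261·10.5) / 0.016234 = -0.189931/0.016234 ≈ -11.7.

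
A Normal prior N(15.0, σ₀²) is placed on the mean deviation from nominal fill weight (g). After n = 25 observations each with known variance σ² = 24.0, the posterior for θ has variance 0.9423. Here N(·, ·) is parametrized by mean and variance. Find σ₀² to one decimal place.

Posterior precision equals prior precision plus data precision: 1/σ_n² = 1/σ₀² + n/σ².
So 1/σ₀² = 1/0.9423 − 25/24.0 = 1.061233 − 1.041667 = 0.019566.
Hence σ₀² = 1/0.019566 ≈ 51.1.

σ₀² = 51.1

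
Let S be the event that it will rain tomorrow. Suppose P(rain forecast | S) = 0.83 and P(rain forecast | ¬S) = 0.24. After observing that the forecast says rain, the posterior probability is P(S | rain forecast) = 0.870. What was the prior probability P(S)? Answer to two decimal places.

Bayes' rule in odds form gives O(S|E) = O(S)·[P(E|S)/P(E|¬S)], hence O(S) = O(S|E)/LR.
Posterior odds = 0.870/(1−0.870) = 6.6923. LR = 0.83/0.24 = 3.4583.
Prior odds = 6.6923/3.4583 = 1.9351, so P(S) = 1.9351/(1+1.9351) ≈ 0.66.

P(S) = 0.66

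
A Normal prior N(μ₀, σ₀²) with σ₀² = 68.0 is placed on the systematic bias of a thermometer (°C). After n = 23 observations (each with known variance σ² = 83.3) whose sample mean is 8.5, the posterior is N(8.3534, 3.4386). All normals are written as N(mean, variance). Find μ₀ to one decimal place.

μ₀ = 5.6

The posterior mean is a precision-weighted average: μ_n = (τ₀μ₀ + τ_data·x̄)/(τ₀+τ_data), with τ₀=1/σ₀² and τ_data=n/σ².
Here τ₀ = 1/68.0 = 0.014706 and τ_data = 23/83.3 = 0.276110, so τ_n = 0.290816.
Rearranging for μ₀: μ₀ = (μ_n·τ_n − τ_data·x̄)/τ₀ = (8.3534·0.290816 − 0.276110·8.5) / 0.014706 = 0.082367/0.014706 ≈ 5.6.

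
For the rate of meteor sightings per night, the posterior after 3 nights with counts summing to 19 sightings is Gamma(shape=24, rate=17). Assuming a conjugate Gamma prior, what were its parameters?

Gamma(shape=5, rate=14)

Gamma–Poisson conjugacy: posterior shape = α + Σxᵢ, posterior rate = β + n.
So α = 24 − 19 = 5 and β = 17 − 3 = 14.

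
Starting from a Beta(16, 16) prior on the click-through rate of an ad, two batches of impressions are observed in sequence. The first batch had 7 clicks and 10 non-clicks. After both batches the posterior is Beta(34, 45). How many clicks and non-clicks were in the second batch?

11 clicks and 19 non-clicks

Sequential conjugate updates are equivalent to a single update on the pooled data, so total successes = posterior α − prior α and total failures = posterior β − prior β.
Total across both batches: 34−16=18 clicks, 45−16=29 non-clicks.
Subtract the first batch: 18−7=11 clicks and 29−10=19 non-clicks.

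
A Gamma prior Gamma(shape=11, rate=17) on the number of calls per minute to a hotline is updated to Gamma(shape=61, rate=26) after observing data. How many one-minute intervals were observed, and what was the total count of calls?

Gamma–Poisson conjugacy: posterior shape = α + Σxᵢ, posterior rate = β + n.
Matching: Σxᵢ = 61 − 11 = 50 and n = 26 − 17 = 9.

n = 9 one-minute intervals with total 50 calls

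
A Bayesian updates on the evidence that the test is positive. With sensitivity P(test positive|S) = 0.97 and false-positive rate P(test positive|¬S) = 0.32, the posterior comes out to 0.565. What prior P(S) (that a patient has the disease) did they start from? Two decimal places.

In odds form, posterior odds = prior odds × likelihood ratio, so prior odds = posterior odds ÷ LR.
Posterior odds = 0.565/(1−0.565) = 1.2989. LR = 0.97/0.32 = 3.0312.
Prior odds = 1.2989/3.0312 = 0.4285, so P(S) = 0.4285/(1+0.4285) ≈ 0.30.

P(S) = 0.30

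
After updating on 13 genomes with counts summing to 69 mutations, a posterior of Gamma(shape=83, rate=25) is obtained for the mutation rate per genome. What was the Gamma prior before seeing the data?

A Gamma(α, β) prior (rate parametrization) on a Poisson rate with n observations summing to S gives posterior Gamma(α+S, β+n).
So α = 83 − 69 = 14 and β = 25 − 13 = 12.

Gamma(shape=14, rate=12)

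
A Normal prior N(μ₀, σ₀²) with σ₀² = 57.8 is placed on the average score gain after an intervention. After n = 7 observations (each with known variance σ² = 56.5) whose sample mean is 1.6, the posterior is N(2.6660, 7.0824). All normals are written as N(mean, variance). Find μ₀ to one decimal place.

μ₀ = 10.3

With known observation variance, the Normal–Normal posterior has precision τ_n = τ₀ + n/σ² and mean μ_n = (τ₀μ₀ + (n/σ²)x̄)/τ_n.
Here τ₀ = 1/57.8 = 0.017301 and τ_data = 7/56.5 = 0.123894, so τ_n = 0.141195.
Rearranging for μ₀: μ₀ = (μ_n·τ_n − τ_data·x̄)/τ₀ = (2.6660·0.141195 − 0.123894·1.6) / 0.017301 = 0.178195/0.017301 ≈ 10.3.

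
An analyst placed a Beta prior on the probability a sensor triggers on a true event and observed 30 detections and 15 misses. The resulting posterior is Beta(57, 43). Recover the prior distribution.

Beta(27, 28)

Beta is conjugate to the binomial likelihood: posterior = Beta(a+s, b+f).
Subtract the data counts: 57−30=27, 43−15=28.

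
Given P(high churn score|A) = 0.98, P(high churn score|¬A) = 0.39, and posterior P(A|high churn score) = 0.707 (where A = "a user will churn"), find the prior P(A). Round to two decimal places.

P(A) = 0.49

Bayes' rule in odds form gives O(A|E) = O(A)·[P(E|A)/P(E|¬A)], hence O(A) = O(A|E)/LR.
Posterior odds = 0.707/(1−0.707) = 2.4130. LR = 0.98/0.39 = 2.5128.
Prior odds = 2.4130/2.5128 = 0.9603, so P(A) = 0.9603/(1+0.9603) ≈ 0.49.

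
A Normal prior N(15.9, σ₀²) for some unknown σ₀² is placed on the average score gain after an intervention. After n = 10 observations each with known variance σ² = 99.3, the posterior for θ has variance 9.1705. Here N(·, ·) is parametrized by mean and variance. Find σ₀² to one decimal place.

Posterior precision equals prior precision plus data precision: 1/σ_n² = 1/σ₀² + n/σ².
So 1/σ₀² = 1/9.1705 − 10/99.3 = 0.109045 − 0.100705 = 0.008340.
Hence σ₀² = 1/0.008340 ≈ 119.9.

σ₀² = 119.9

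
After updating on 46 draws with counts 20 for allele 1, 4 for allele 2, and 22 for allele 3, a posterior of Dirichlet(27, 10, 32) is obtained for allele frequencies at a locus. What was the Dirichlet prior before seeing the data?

For a Dirichlet(α) prior with multinomial counts c, the posterior is Dirichlet(α + c) componentwise.
Subtract each count from the matching posterior parameter: 27−20=7, 10−4=6, 32−22=10.

Dirichlet(7, 6, 10)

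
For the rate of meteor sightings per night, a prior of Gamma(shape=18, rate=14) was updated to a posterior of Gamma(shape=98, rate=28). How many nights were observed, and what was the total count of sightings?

Gamma–Poisson conjugacy: posterior shape = α + Σxᵢ, posterior rate = β + n.
Matching: Σxᵢ = 98 − 18 = 80 and n = 28 − 14 = 14.

n = 14 nights with total 80 sightings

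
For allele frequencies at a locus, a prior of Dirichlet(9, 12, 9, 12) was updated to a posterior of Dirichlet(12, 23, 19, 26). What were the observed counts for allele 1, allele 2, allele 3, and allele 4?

For a Dirichlet(α) prior with multinomial counts c, the posterior is Dirichlet(α + c) componentwise.
Counts are posterior − prior componentwise: 12−9=3, 23−12=11, 19−9=10, 26−12=14.

counts (3, 11, 10, 14)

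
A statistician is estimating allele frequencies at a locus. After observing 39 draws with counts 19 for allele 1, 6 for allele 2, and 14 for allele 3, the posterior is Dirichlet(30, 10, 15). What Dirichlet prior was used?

Dirichlet(11, 4, 1)

For a Dirichlet(α) prior with multinomial counts c, the posterior is Dirichlet(α + c) componentwise.
Subtract each count from the matching posterior parameter: 30−19=11, 10−6=4, 15−14=1.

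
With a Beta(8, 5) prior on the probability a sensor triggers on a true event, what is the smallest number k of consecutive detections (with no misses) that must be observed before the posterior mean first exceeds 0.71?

After k detections and 0 misses the posterior is Beta(8+k, 5), with mean (8+k)/(8+5+k).
Set (8+k)/(13+k) > 0.71 and solve: k > (0.71·13 − 8)/(1 − 0.71) = 4.241.
The smallest integer exceeding 4.241 is 5, and checking k=5: (13)/(18) = 0.7222 > 0.71.

k = 5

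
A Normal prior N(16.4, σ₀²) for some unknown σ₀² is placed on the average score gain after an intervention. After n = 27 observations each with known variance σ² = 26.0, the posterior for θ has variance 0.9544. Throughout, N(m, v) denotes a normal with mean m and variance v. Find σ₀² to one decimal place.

Posterior precision equals prior precision plus data precision: 1/σ_n² = 1/σ₀² + n/σ².
So 1/σ₀² = 1/0.9544 − 27/26.0 = 1.047779 − 1.038462 = 0.009317.
Hence σ₀² = 1/0.009317 ≈ 107.3.

σ₀² = 107.3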